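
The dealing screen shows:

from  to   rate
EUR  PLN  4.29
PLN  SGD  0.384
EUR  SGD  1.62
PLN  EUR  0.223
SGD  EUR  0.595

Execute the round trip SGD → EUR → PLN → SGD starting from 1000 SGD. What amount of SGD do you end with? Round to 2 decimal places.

980.18

1000 SGD × 0.595 = 595 EUR
595 EUR × 4.29 = 2552.55 PLN
2552.55 PLN × 0.384 = 980.1792 SGD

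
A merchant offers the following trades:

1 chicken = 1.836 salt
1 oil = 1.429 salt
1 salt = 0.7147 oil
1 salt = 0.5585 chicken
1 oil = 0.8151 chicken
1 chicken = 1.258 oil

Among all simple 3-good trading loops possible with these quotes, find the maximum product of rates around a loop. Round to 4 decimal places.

1.0696

chicken→salt→oil→chicken: 1.836 × 0.7147 × 0.8151 = 1.06957
chicken→oil→salt→chicken: 1.258 × 1.429 × 0.5585 = 1.00401
Maximum is chicken→salt→oil→chicken at 1.0696; arbitrage exists.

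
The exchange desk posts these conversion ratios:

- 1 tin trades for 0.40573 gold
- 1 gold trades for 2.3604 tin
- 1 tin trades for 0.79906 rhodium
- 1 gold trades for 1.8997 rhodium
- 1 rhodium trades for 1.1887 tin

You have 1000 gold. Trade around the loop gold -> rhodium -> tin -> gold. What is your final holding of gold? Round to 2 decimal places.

1000 gold × 1.8997 = 1899.7 rhodium
1899.7 rhodium × 1.1887 = 2258.17339 tin
2258.17339 tin × 0.40573 = 916.2086895247 gold

916.21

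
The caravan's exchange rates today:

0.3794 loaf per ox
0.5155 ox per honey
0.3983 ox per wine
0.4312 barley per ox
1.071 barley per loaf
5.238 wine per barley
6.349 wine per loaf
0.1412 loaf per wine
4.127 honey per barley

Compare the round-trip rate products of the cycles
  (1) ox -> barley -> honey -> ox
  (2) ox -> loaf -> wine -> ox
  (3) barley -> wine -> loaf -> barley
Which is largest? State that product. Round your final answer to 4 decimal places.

(1) 0.4312 × 4.127 × 0.5155 = 0.91736
(2) 0.3794 × 6.349 × 0.3983 = 0.95943
(3) 5.238 × 0.1412 × 1.071 = 0.79212
Highest is cycle (2) at 0.9594 (≤1, no arbitrage).

0.9594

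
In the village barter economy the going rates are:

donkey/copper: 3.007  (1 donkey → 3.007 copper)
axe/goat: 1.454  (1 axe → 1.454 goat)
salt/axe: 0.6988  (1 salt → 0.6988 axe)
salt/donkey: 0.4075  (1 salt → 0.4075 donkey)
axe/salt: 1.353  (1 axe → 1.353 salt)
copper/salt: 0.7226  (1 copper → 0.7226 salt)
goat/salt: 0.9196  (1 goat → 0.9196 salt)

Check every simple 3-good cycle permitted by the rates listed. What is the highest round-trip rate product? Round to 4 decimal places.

0.9344

salt→axe→goat→salt: 0.6988 × 1.454 × 0.9196 = 0.93436
copper→salt→donkey→copper: 0.7226 × 0.4075 × 3.007 = 0.88544
Maximum is salt→axe→goat→salt at 0.9344; no arbitrage — every cycle loses value.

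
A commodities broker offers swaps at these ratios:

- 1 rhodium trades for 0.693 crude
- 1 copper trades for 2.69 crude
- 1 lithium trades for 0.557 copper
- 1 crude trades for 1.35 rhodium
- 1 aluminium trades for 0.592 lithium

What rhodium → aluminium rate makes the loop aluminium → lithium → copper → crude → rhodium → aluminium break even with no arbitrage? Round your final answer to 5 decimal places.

0.83510

Known legs of the cycle: 0.592 × 0.557 × 2.69 × 1.35 = 1.197465336
For no arbitrage the full-cycle product must be 1, so the missing rate is 1 / 1.197465336 ≈ 0.8350972.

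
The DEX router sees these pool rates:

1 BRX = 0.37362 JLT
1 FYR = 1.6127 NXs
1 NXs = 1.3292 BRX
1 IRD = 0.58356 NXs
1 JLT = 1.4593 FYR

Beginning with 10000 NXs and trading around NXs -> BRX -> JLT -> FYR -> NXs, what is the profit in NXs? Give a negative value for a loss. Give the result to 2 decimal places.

1687.42

10000 NXs × 1.3292 = 13292 BRX
13292 BRX × 0.37362 = 4966.15704 JLT
4966.15704 JLT × 1.4593 = 7247.112968472 FYR
7247.112968472 FYR × 1.6127 = 11687.4190842547944 NXs
Net change: 11687.4190842547944 − 10000 = 1687.4190842547944 NXs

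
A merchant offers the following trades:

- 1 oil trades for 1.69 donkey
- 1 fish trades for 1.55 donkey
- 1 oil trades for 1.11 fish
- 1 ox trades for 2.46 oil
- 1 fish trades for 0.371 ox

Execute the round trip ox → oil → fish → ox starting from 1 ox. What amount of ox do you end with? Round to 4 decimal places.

1.0131

1 ox × 2.46 = 2.46 oil
2.46 oil × 1.11 = 2.7306 fish
2.7306 fish × 0.371 = 1.0130526 ox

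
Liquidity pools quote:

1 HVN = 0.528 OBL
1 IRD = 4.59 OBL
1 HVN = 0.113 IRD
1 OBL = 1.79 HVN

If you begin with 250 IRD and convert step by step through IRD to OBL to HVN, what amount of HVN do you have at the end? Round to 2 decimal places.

2054.03

250 IRD × 4.59 = 1147.5 OBL
1147.5 OBL × 1.79 = 2054.025 HVN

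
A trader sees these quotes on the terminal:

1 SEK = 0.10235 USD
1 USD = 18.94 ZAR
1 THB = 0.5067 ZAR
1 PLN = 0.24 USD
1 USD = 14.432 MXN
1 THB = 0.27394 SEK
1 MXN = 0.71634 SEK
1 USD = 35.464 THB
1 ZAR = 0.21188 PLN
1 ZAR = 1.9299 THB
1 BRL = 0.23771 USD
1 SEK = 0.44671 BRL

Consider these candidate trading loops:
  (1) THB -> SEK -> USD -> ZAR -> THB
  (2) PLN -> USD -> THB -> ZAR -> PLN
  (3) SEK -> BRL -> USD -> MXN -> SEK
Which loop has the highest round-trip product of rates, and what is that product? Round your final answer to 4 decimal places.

(1) 0.27394 × 0.10235 × 18.94 × 1.9299 = 1.02484
(2) 0.24 × 35.464 × 0.5067 × 0.21188 = 0.91378
(3) 0.44671 × 0.23771 × 14.432 × 0.71634 = 1.09779
Highest is cycle (3) at 1.0978 (>1, arbitrage).

1.0978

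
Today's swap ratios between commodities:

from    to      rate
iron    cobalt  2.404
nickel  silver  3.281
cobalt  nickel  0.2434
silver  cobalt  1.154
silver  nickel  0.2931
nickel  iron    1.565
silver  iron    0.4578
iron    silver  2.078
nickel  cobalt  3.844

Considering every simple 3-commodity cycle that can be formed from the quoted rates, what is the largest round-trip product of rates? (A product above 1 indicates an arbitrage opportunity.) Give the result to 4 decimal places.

0.9532

silver→nickel→iron→silver: 0.2931 × 1.565 × 2.078 = 0.95318
cobalt→nickel→silver→cobalt: 0.2434 × 3.281 × 1.154 = 0.92158
cobalt→nickel→iron→cobalt: 0.2434 × 1.565 × 2.404 = 0.91573
Maximum is silver→nickel→iron→silver at 0.9532; no arbitrage — every cycle loses value.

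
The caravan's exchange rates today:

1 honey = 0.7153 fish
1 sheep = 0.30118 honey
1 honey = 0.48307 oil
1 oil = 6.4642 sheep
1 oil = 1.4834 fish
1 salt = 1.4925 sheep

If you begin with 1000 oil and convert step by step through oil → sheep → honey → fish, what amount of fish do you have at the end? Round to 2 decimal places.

1392.61

1000 oil × 6.4642 = 6464.2 sheep
6464.2 sheep × 0.30118 = 1946.887756 honey
1946.887756 honey × 0.7153 = 1392.6088118668 fish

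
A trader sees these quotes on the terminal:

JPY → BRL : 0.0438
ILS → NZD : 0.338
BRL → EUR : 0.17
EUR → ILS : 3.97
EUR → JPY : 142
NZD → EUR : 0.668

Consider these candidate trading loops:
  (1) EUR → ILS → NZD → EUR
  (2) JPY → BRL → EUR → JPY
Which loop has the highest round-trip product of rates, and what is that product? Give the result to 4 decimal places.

(1) 3.97 × 0.338 × 0.668 = 0.89636
(2) 0.0438 × 0.17 × 142 = 1.05733
Highest is cycle (2) at 1.0573 (>1, arbitrage).

1.0573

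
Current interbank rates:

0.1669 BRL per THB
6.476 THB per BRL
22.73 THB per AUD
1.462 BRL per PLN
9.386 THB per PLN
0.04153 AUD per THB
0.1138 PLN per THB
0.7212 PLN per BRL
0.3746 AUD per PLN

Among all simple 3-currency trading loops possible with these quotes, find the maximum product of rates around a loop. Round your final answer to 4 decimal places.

1.1298

BRL→PLN→THB→BRL: 0.7212 × 9.386 × 0.1669 = 1.12978
BRL→THB→PLN→BRL: 6.476 × 0.1138 × 1.462 = 1.07745
PLN→AUD→THB→PLN: 0.3746 × 22.73 × 0.1138 = 0.96897
Maximum is BRL→PLN→THB→BRL at 1.1298; arbitrage exists.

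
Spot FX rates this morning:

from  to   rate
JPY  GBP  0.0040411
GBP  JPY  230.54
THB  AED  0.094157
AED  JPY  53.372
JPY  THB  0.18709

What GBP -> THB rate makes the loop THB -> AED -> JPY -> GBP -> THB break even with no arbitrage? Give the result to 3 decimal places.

Known legs of the cycle: 0.094157 × 53.372 × 0.0040411 = 0.0203079313943044
For no arbitrage the full-cycle product must be 1, so the missing rate is 1 / 0.0203079313943044 ≈ 49.24184.

49.242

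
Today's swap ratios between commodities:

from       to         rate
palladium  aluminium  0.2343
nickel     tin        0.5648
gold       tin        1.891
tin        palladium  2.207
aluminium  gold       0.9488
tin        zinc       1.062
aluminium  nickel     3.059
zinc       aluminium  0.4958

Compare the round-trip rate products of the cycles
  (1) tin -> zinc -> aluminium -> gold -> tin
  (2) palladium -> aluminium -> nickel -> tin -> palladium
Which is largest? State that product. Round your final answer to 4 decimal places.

0.9447

(1) 1.062 × 0.4958 × 0.9488 × 1.891 = 0.94471
(2) 0.2343 × 3.059 × 0.5648 × 2.207 = 0.89341
Highest is cycle (1) at 0.9447 (≤1, no arbitrage).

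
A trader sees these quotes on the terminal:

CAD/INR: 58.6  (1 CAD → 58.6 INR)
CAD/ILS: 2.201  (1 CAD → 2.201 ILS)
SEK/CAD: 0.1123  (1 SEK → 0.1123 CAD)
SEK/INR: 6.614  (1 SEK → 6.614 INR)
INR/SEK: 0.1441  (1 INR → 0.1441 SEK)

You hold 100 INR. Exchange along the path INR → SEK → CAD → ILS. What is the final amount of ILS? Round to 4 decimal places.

3.5618

100 INR × 0.1441 = 14.41 SEK
14.41 SEK × 0.1123 = 1.618243 CAD
1.618243 CAD × 2.201 = 3.561752843 ILS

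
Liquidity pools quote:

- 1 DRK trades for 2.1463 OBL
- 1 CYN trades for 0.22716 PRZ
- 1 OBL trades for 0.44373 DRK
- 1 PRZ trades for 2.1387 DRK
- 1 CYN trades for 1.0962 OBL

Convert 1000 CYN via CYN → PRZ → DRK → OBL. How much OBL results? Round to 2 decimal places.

1042.73

1000 CYN × 0.22716 = 227.16 PRZ
227.16 PRZ × 2.1387 = 485.827092 DRK
485.827092 DRK × 2.1463 = 1042.7306875596 OBL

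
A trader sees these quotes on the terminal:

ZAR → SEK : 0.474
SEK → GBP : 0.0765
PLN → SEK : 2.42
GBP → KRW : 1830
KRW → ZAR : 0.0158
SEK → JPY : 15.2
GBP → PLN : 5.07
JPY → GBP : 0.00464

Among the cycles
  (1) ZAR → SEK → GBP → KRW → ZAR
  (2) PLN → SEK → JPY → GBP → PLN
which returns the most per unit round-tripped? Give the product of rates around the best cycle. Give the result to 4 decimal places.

1.0485

(1) 0.474 × 0.0765 × 1830 × 0.0158 = 1.04845
(2) 2.42 × 15.2 × 0.00464 × 5.07 = 0.86534
Highest is cycle (1) at 1.0485 (>1, arbitrage).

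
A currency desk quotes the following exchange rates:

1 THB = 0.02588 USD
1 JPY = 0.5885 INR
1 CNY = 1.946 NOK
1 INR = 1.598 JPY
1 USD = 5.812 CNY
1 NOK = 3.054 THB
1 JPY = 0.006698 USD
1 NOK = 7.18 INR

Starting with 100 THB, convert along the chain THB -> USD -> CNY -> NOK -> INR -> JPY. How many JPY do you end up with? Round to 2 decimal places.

100 THB × 0.02588 = 2.588 USD
2.588 USD × 5.812 = 15.041456 CNY
15.041456 CNY × 1.946 = 29.270673376 NOK
29.270673376 NOK × 7.18 = 210.16343483968 INR
210.16343483968 INR × 1.598 = 335.84116887380864 JPY

335.84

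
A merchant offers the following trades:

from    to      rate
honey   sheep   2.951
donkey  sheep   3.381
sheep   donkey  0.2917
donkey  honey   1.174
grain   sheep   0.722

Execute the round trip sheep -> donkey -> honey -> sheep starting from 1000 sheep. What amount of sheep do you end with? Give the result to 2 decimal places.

1010.59

1000 sheep × 0.2917 = 291.7 donkey
291.7 donkey × 1.174 = 342.4558 honey
342.4558 honey × 2.951 = 1010.5870658 sheep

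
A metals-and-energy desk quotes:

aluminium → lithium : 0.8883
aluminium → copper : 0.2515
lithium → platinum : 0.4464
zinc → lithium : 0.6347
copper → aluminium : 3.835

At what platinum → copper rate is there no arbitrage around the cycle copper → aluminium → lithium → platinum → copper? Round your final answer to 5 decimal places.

Known legs of the cycle: 3.835 × 0.8883 × 0.4464 = 1.5207198552
For no arbitrage the full-cycle product must be 1, so the missing rate is 1 / 1.5207198552 ≈ 0.6575833.

0.65758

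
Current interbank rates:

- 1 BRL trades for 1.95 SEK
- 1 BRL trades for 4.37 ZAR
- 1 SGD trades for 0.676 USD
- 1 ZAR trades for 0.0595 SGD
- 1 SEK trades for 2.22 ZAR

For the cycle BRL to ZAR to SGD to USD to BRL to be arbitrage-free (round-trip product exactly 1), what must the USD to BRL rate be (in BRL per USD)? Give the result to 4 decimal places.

5.6892

Known legs of the cycle: 4.37 × 0.0595 × 0.676 = 0.17577014
For no arbitrage the full-cycle product must be 1, so the missing rate is 1 / 0.17577014 ≈ 5.689248.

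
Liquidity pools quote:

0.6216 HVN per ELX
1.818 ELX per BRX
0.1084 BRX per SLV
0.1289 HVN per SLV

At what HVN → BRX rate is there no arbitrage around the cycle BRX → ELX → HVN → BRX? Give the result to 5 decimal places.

0.88490

Known legs of the cycle: 1.818 × 0.6216 = 1.1300688
For no arbitrage the full-cycle product must be 1, so the missing rate is 1 / 1.1300688 ≈ 0.8849019.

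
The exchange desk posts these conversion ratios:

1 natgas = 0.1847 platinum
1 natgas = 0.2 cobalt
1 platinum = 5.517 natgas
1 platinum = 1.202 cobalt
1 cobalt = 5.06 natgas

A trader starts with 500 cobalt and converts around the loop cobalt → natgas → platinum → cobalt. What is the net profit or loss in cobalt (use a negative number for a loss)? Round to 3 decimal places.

500 cobalt × 5.06 = 2530 natgas
2530 natgas × 0.1847 = 467.291 platinum
467.291 platinum × 1.202 = 561.683782 cobalt
Net change: 561.683782 − 500 = 61.683782 cobalt

61.684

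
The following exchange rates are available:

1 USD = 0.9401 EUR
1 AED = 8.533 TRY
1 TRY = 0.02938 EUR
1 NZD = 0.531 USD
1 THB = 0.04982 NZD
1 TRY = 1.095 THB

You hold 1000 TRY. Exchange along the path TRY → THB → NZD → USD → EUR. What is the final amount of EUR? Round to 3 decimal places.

27.232

1000 TRY × 1.095 = 1095 THB
1095 THB × 0.04982 = 54.5529 NZD
54.5529 NZD × 0.531 = 28.9675899 USD
28.9675899 USD × 0.9401 = 27.23243126499 EUR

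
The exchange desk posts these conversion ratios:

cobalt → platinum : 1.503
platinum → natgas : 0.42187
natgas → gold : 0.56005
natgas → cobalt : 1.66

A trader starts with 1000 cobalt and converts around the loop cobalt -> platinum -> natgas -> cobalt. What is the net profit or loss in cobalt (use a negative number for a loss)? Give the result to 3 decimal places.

52.557

1000 cobalt × 1.503 = 1503 platinum
1503 platinum × 0.42187 = 634.07061 natgas
634.07061 natgas × 1.66 = 1052.5572126 cobalt
Net change: 1052.5572126 − 1000 = 52.5572126 cobalt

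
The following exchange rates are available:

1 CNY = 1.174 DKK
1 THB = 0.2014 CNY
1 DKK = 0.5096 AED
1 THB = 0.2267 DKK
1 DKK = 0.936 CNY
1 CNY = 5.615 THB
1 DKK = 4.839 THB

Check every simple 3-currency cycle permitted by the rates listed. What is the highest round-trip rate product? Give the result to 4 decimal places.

1.1915

CNY→THB→DKK→CNY: 5.615 × 0.2267 × 0.936 = 1.19145
CNY→DKK→THB→CNY: 1.174 × 4.839 × 0.2014 = 1.14415
Maximum is CNY→THB→DKK→CNY at 1.1915; arbitrage exists.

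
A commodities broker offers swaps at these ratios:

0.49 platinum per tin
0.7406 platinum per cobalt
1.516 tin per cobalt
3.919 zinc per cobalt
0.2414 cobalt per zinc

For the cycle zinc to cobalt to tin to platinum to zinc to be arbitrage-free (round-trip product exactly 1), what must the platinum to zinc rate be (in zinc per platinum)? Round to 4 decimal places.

5.5766

Known legs of the cycle: 0.2414 × 1.516 × 0.49 = 0.179321576
For no arbitrage the full-cycle product must be 1, so the missing rate is 1 / 0.179321576 ≈ 5.576574.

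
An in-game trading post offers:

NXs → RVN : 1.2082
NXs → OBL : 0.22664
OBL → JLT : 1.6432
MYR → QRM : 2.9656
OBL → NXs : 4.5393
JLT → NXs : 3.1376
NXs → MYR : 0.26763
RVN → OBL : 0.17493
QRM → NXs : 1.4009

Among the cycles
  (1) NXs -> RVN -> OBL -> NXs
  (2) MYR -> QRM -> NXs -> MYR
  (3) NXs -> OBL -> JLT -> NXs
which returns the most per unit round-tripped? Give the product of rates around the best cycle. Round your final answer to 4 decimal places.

1.1685

(1) 1.2082 × 0.17493 × 4.5393 = 0.95938
(2) 2.9656 × 1.4009 × 0.26763 = 1.11187
(3) 0.22664 × 1.6432 × 3.1376 = 1.16849
Highest is cycle (3) at 1.1685 (>1, arbitrage).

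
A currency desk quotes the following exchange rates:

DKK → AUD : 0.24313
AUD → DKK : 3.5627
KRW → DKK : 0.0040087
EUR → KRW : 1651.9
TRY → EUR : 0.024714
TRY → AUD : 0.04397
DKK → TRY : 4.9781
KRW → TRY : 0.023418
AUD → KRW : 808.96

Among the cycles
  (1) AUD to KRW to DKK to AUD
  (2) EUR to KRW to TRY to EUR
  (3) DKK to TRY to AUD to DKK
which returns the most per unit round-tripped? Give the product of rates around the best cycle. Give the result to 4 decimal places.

0.9560

(1) 808.96 × 0.0040087 × 0.24313 = 0.78844
(2) 1651.9 × 0.023418 × 0.024714 = 0.95604
(3) 4.9781 × 0.04397 × 3.5627 = 0.77983
Highest is cycle (2) at 0.9560 (≤1, no arbitrage).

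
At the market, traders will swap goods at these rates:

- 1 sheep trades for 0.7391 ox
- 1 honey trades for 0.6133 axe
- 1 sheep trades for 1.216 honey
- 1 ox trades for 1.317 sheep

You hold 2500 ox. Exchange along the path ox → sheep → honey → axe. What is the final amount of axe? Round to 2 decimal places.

2500 ox × 1.317 = 3292.5 sheep
3292.5 sheep × 1.216 = 4003.68 honey
4003.68 honey × 0.6133 = 2455.456944 axe

2455.46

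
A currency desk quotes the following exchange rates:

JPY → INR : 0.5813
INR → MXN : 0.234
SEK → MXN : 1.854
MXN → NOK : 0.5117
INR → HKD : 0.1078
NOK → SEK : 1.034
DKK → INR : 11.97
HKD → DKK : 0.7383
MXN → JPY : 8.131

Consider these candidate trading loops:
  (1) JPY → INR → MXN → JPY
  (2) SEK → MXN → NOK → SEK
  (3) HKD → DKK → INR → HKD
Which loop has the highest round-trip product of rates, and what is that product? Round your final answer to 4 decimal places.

1.1060

(1) 0.5813 × 0.234 × 8.131 = 1.10601
(2) 1.854 × 0.5117 × 1.034 = 0.98095
(3) 0.7383 × 11.97 × 0.1078 = 0.95268
Highest is cycle (1) at 1.1060 (>1, arbitrage).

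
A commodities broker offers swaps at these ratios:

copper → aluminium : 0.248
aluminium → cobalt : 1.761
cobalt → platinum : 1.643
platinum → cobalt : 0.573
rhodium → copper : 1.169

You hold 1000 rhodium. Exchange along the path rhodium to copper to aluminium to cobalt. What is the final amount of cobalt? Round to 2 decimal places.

1000 rhodium × 1.169 = 1169 copper
1169 copper × 0.248 = 289.912 aluminium
289.912 aluminium × 1.761 = 510.535032 cobalt

510.54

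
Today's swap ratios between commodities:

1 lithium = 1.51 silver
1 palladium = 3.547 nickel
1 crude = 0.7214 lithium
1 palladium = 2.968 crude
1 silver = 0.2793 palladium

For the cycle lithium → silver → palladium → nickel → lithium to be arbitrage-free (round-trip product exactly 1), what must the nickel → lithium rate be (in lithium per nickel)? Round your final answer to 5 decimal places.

0.66848

Known legs of the cycle: 1.51 × 0.2793 × 3.547 = 1.495922421
For no arbitrage the full-cycle product must be 1, so the missing rate is 1 / 1.495922421 ≈ 0.6684839.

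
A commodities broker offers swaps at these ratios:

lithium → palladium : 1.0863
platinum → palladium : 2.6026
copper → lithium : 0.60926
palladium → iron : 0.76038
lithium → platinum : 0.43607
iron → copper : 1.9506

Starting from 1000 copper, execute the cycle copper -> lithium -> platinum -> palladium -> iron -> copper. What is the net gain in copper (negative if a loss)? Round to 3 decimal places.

25.570

1000 copper × 0.60926 = 609.26 lithium
609.26 lithium × 0.43607 = 265.6800082 platinum
265.6800082 platinum × 2.6026 = 691.45878934132 palladium
691.45878934132 palladium × 0.76038 = 525.7714342393529016 iron
525.7714342393529016 iron × 1.9506 = 1025.56975962728176986096 copper
Net change: 1025.56975962728176986096 − 1000 = 25.56975962728176986096 copper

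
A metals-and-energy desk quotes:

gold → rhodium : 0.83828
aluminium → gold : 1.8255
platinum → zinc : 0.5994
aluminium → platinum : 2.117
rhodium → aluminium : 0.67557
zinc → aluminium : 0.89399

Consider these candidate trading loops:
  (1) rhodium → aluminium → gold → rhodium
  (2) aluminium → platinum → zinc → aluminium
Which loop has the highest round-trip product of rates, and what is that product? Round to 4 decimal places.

1.1344

(1) 0.67557 × 1.8255 × 0.83828 = 1.03381
(2) 2.117 × 0.5994 × 0.89399 = 1.13441
Highest is cycle (2) at 1.1344 (>1, arbitrage).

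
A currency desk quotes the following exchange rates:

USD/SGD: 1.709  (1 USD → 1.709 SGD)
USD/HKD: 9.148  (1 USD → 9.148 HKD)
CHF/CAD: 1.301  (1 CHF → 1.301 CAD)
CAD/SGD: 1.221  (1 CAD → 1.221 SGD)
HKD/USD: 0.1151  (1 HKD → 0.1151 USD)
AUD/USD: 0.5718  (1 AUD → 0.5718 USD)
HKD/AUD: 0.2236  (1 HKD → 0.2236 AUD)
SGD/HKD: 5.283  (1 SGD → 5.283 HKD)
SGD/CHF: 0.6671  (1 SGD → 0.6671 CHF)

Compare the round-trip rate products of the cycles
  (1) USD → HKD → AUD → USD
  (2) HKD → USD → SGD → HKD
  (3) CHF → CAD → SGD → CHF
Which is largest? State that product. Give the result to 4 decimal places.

(1) 9.148 × 0.2236 × 0.5718 = 1.16961
(2) 0.1151 × 1.709 × 5.283 = 1.03920
(3) 1.301 × 1.221 × 0.6671 = 1.05970
Highest is cycle (1) at 1.1696 (>1, arbitrage).

1.1696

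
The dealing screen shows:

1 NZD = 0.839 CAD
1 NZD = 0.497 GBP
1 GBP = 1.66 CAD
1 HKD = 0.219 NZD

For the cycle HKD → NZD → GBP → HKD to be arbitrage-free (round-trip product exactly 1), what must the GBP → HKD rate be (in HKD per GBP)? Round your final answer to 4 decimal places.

9.1875

Known legs of the cycle: 0.219 × 0.497 = 0.108843
For no arbitrage the full-cycle product must be 1, so the missing rate is 1 / 0.108843 ≈ 9.187545.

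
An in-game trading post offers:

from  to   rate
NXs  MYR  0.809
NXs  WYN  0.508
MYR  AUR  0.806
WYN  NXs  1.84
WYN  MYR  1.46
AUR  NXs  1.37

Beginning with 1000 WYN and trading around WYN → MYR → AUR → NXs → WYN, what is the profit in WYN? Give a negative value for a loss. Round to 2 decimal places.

-181.02

1000 WYN × 1.46 = 1460 MYR
1460 MYR × 0.806 = 1176.76 AUR
1176.76 AUR × 1.37 = 1612.1612 NXs
1612.1612 NXs × 0.508 = 818.9778896 WYN
Net change: 818.9778896 − 1000 = -181.0221104 WYN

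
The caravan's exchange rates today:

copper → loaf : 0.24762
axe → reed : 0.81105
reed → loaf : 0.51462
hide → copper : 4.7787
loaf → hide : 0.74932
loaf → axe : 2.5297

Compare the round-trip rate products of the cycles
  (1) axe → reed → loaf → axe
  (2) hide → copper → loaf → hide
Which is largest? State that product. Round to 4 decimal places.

(1) 0.81105 × 0.51462 × 2.5297 = 1.05585
(2) 4.7787 × 0.24762 × 0.74932 = 0.88667
Highest is cycle (1) at 1.0559 (>1, arbitrage).

1.0559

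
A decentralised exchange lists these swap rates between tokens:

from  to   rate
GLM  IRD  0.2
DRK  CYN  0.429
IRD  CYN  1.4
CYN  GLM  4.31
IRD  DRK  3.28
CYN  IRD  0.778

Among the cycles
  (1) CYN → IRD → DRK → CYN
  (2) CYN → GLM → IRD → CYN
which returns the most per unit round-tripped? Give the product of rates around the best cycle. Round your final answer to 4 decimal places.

1.2068

(1) 0.778 × 3.28 × 0.429 = 1.09474
(2) 4.31 × 0.2 × 1.4 = 1.20680
Highest is cycle (2) at 1.2068 (>1, arbitrage).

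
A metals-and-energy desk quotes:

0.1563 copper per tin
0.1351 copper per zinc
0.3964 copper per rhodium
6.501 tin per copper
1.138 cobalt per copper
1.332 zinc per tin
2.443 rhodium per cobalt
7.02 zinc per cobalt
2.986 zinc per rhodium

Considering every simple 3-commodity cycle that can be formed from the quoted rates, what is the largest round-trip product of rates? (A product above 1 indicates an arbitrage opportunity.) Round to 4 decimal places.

1.1699

tin→zinc→copper→tin: 1.332 × 0.1351 × 6.501 = 1.16988
cobalt→rhodium→copper→cobalt: 2.443 × 0.3964 × 1.138 = 1.10205
cobalt→zinc→copper→cobalt: 7.02 × 0.1351 × 1.138 = 1.07928
Maximum is tin→zinc→copper→tin at 1.1699; arbitrage exists.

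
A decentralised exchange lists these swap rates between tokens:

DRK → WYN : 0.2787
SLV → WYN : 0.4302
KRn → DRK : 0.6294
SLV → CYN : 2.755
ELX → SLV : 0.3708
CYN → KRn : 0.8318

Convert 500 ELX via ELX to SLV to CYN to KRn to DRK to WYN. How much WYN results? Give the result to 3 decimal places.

74.527

500 ELX × 0.3708 = 185.4 SLV
185.4 SLV × 2.755 = 510.777 CYN
510.777 CYN × 0.8318 = 424.8643086 KRn
424.8643086 KRn × 0.6294 = 267.40959583284 DRK
267.40959583284 DRK × 0.2787 = 74.527054358612508 WYN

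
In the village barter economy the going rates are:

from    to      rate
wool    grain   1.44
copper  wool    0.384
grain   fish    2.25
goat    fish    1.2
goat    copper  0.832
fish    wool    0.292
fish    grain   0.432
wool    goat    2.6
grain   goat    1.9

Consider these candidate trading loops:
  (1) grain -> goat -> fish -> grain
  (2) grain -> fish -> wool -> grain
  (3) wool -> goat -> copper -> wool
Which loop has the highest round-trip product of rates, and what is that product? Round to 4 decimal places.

0.9850

(1) 1.9 × 1.2 × 0.432 = 0.98496
(2) 2.25 × 0.292 × 1.44 = 0.94608
(3) 2.6 × 0.832 × 0.384 = 0.83067
Highest is cycle (1) at 0.9850 (≤1, no arbitrage).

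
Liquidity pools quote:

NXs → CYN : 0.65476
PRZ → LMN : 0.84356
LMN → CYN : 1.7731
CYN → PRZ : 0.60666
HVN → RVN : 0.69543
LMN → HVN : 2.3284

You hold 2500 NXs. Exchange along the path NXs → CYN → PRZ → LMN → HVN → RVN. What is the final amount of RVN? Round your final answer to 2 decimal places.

2500 NXs × 0.65476 = 1636.9 CYN
1636.9 CYN × 0.60666 = 993.041754 PRZ
993.041754 PRZ × 0.84356 = 837.69030200424 LMN
837.69030200424 LMN × 2.3284 = 1950.478099186672416 HVN
1950.478099186672416 HVN × 0.69543 = 1356.42098451738759825888 RVN

1356.42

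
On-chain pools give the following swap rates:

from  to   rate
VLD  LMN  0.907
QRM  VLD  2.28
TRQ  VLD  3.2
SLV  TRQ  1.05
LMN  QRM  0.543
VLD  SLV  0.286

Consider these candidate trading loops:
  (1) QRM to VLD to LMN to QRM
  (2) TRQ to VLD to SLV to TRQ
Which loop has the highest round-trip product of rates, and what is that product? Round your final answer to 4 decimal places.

(1) 2.28 × 0.907 × 0.543 = 1.12290
(2) 3.2 × 0.286 × 1.05 = 0.96096
Highest is cycle (1) at 1.1229 (>1, arbitrage).

1.1229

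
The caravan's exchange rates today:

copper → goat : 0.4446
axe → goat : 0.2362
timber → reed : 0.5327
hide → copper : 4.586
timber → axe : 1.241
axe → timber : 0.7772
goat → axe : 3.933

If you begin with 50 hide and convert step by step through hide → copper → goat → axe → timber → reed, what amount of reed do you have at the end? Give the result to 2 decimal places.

166.00

50 hide × 4.586 = 229.3 copper
229.3 copper × 0.4446 = 101.94678 goat
101.94678 goat × 3.933 = 400.95668574 axe
400.95668574 axe × 0.7772 = 311.623536157128 timber
311.623536157128 timber × 0.5327 = 166.0018577109020856 reed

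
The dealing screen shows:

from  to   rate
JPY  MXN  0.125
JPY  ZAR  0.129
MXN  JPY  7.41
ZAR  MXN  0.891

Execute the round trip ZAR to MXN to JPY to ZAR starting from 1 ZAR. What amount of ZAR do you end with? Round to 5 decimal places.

1 ZAR × 0.891 = 0.891 MXN
0.891 MXN × 7.41 = 6.60231 JPY
6.60231 JPY × 0.129 = 0.85169799 ZAR

0.85170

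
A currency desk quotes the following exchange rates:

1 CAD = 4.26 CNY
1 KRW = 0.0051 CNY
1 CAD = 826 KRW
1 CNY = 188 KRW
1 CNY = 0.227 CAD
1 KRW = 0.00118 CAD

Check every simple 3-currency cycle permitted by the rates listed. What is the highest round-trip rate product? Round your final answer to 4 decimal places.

0.9563

KRW→CNY→CAD→KRW: 0.0051 × 0.227 × 826 = 0.95626
KRW→CAD→CNY→KRW: 0.00118 × 4.26 × 188 = 0.94504
Maximum is KRW→CNY→CAD→KRW at 0.9563; no arbitrage — every cycle loses value.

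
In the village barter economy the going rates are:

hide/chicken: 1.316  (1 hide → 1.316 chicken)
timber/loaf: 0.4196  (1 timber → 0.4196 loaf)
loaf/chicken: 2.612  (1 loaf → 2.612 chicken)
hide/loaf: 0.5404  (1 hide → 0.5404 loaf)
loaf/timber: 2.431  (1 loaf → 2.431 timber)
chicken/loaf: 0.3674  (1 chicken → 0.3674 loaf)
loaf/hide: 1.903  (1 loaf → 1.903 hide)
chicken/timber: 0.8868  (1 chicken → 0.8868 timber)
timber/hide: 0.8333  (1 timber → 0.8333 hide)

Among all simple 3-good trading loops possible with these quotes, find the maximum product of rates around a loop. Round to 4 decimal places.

hide→loaf→timber→hide: 0.5404 × 2.431 × 0.8333 = 1.09472
hide→chicken→timber→hide: 1.316 × 0.8868 × 0.8333 = 0.97249
loaf→chicken→timber→loaf: 2.612 × 0.8868 × 0.4196 = 0.97193
hide→chicken→loaf→hide: 1.316 × 0.3674 × 1.903 = 0.92010
Maximum is hide→loaf→timber→hide at 1.0947; arbitrage exists.

1.0947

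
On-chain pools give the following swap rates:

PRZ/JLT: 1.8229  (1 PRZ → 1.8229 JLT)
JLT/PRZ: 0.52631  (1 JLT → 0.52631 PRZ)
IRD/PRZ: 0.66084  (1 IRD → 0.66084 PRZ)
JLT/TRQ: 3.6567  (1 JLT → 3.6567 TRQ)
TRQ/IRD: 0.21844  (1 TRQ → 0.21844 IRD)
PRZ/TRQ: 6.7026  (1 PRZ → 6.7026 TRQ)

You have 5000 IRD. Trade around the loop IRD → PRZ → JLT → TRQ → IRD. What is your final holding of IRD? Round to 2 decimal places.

4811.17

5000 IRD × 0.66084 = 3304.2 PRZ
3304.2 PRZ × 1.8229 = 6023.22618 JLT
6023.22618 JLT × 3.6567 = 22025.131172406 TRQ
22025.131172406 TRQ × 0.21844 = 4811.16965330036664 IRD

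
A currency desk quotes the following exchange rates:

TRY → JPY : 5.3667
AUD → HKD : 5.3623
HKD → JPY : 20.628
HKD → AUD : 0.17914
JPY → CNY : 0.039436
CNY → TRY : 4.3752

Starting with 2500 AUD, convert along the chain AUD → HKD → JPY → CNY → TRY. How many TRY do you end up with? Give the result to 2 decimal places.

2500 AUD × 5.3623 = 13405.75 HKD
13405.75 HKD × 20.628 = 276533.811 JPY
276533.811 JPY × 0.039436 = 10905.387370596 CNY
10905.387370596 CNY × 4.3752 = 47713.2508238316192 TRY

47713.25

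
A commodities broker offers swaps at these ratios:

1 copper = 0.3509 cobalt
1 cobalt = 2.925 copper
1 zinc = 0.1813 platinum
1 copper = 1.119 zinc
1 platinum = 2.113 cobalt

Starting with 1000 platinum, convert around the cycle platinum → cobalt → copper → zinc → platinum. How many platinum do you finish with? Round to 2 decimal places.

1253.87

1000 platinum × 2.113 = 2113 cobalt
2113 cobalt × 2.925 = 6180.525 copper
6180.525 copper × 1.119 = 6916.007475 zinc
6916.007475 zinc × 0.1813 = 1253.8721552175 platinum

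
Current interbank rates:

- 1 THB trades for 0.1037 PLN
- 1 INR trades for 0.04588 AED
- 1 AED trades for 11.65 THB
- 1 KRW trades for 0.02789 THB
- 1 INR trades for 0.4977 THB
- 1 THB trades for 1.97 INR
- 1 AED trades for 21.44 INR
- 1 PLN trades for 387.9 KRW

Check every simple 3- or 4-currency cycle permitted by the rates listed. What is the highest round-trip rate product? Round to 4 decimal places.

1.1219

PLN→KRW→THB→PLN: 387.9 × 0.02789 × 0.1037 = 1.12188
INR→AED→THB→INR: 0.04588 × 11.65 × 1.97 = 1.05297
Maximum is PLN→KRW→THB→PLN at 1.1219; arbitrage exists.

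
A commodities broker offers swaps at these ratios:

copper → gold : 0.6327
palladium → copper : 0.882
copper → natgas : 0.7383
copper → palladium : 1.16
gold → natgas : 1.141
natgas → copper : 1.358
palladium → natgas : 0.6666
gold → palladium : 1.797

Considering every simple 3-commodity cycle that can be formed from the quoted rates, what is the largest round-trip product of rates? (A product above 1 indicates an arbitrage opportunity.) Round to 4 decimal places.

1.0501

natgas→copper→palladium→natgas: 1.358 × 1.16 × 0.6666 = 1.05008
gold→palladium→copper→gold: 1.797 × 0.882 × 0.6327 = 1.00280
gold→natgas→copper→gold: 1.141 × 1.358 × 0.6327 = 0.98035
Maximum is natgas→copper→palladium→natgas at 1.0501; arbitrage exists.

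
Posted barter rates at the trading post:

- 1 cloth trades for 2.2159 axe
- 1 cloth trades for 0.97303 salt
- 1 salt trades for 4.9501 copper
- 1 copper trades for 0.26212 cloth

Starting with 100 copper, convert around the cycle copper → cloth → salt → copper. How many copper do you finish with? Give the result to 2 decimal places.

126.25

100 copper × 0.26212 = 26.212 cloth
26.212 cloth × 0.97303 = 25.50506236 salt
25.50506236 salt × 4.9501 = 126.252609188236 copper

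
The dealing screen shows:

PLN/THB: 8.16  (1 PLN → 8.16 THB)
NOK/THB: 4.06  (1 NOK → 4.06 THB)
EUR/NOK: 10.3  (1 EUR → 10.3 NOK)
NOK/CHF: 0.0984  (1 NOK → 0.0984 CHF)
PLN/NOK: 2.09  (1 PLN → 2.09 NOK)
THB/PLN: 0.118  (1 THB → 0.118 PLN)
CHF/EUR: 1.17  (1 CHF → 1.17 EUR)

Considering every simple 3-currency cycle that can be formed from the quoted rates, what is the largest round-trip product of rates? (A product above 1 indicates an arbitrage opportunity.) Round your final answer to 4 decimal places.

EUR→NOK→CHF→EUR: 10.3 × 0.0984 × 1.17 = 1.18582
NOK→THB→PLN→NOK: 4.06 × 0.118 × 2.09 = 1.00128
Maximum is EUR→NOK→CHF→EUR at 1.1858; arbitrage exists.

1.1858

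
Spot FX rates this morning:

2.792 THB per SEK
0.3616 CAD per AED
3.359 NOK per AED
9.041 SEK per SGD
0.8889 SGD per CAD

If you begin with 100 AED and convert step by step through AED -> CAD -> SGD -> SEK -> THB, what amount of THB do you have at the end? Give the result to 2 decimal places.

100 AED × 0.3616 = 36.16 CAD
36.16 CAD × 0.8889 = 32.142624 SGD
32.142624 SGD × 9.041 = 290.601463584 SEK
290.601463584 SEK × 2.792 = 811.359286326528 THB

811.36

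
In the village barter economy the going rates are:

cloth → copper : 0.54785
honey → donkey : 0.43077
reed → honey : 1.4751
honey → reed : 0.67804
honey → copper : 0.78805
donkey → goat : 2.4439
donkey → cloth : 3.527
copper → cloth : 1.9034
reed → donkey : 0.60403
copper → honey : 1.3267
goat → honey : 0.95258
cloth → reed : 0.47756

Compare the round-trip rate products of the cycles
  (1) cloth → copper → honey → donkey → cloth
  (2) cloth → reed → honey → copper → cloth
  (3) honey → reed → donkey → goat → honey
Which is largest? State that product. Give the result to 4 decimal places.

(1) 0.54785 × 1.3267 × 0.43077 × 3.527 = 1.10430
(2) 0.47756 × 1.4751 × 0.78805 × 1.9034 = 1.05666
(3) 0.67804 × 0.60403 × 2.4439 × 0.95258 = 0.95345
Highest is cycle (1) at 1.1043 (>1, arbitrage).

1.1043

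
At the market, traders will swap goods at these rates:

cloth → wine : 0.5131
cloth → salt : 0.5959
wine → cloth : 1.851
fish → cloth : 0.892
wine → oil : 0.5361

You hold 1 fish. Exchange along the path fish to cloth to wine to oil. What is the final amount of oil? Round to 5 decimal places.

1 fish × 0.892 = 0.892 cloth
0.892 cloth × 0.5131 = 0.4576852 wine
0.4576852 wine × 0.5361 = 0.24536503572 oil

0.24537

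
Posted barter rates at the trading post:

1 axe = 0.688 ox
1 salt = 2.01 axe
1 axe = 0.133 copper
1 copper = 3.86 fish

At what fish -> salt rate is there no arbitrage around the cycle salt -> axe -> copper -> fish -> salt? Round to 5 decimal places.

0.96909

Known legs of the cycle: 2.01 × 0.133 × 3.86 = 1.0318938
For no arbitrage the full-cycle product must be 1, so the missing rate is 1 / 1.0318938 ≈ 0.9690920.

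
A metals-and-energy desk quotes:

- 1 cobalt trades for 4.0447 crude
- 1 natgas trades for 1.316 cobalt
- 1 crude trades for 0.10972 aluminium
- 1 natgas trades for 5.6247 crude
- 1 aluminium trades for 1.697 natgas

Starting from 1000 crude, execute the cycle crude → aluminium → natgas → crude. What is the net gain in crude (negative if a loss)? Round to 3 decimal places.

1000 crude × 0.10972 = 109.72 aluminium
109.72 aluminium × 1.697 = 186.19484 natgas
186.19484 natgas × 5.6247 = 1047.290116548 crude
Net change: 1047.290116548 − 1000 = 47.290116548 crude

47.290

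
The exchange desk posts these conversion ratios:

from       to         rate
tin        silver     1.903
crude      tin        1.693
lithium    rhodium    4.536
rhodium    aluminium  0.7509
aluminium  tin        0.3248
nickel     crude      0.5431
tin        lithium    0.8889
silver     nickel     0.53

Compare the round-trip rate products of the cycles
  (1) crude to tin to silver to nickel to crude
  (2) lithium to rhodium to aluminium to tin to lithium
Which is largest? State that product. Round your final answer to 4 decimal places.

(1) 1.693 × 1.903 × 0.53 × 0.5431 = 0.92737
(2) 4.536 × 0.7509 × 0.3248 × 0.8889 = 0.98339
Highest is cycle (2) at 0.9834 (≤1, no arbitrage).

0.9834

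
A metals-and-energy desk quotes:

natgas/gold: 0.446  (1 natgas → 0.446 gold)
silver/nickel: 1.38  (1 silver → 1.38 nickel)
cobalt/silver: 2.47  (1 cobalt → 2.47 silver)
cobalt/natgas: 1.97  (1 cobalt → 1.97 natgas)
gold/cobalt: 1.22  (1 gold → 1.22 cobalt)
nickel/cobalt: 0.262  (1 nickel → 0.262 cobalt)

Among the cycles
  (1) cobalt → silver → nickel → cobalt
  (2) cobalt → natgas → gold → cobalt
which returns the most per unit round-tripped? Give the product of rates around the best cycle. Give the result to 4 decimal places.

(1) 2.47 × 1.38 × 0.262 = 0.89305
(2) 1.97 × 0.446 × 1.22 = 1.07192
Highest is cycle (2) at 1.0719 (>1, arbitrage).

1.0719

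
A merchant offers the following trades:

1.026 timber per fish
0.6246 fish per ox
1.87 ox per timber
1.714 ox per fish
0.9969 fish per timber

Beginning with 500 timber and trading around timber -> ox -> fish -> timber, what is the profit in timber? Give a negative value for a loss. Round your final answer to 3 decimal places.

99.185

500 timber × 1.87 = 935 ox
935 ox × 0.6246 = 584.001 fish
584.001 fish × 1.026 = 599.185026 timber
Net change: 599.185026 − 500 = 99.185026 timber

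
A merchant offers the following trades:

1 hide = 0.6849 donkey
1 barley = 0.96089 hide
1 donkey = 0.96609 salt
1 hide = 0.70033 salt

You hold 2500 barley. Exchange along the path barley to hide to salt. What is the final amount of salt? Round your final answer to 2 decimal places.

2500 barley × 0.96089 = 2402.225 hide
2402.225 hide × 0.70033 = 1682.35023425 salt

1682.35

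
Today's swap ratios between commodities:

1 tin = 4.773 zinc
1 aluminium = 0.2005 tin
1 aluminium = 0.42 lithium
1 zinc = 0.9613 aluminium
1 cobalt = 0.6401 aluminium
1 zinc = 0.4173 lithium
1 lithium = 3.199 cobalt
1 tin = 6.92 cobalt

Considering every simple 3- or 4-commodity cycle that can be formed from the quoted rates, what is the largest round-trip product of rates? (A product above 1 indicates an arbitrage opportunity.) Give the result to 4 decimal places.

0.9200

zinc→aluminium→tin→zinc: 0.9613 × 0.2005 × 4.773 = 0.91995
tin→cobalt→aluminium→tin: 6.92 × 0.6401 × 0.2005 = 0.88811
lithium→cobalt→aluminium→lithium: 3.199 × 0.6401 × 0.42 = 0.86003
Maximum is zinc→aluminium→tin→zinc at 0.9200; no arbitrage — every cycle loses value.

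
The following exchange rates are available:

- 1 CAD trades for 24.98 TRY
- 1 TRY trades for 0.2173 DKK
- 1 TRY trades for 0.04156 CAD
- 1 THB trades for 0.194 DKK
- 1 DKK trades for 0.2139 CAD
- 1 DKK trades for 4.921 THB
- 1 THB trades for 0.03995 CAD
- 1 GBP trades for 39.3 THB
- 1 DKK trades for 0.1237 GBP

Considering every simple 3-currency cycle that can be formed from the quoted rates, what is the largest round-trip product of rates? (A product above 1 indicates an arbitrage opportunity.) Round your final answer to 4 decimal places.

CAD→TRY→DKK→CAD: 24.98 × 0.2173 × 0.2139 = 1.16108
GBP→THB→DKK→GBP: 39.3 × 0.194 × 0.1237 = 0.94311
Maximum is CAD→TRY→DKK→CAD at 1.1611; arbitrage exists.

1.1611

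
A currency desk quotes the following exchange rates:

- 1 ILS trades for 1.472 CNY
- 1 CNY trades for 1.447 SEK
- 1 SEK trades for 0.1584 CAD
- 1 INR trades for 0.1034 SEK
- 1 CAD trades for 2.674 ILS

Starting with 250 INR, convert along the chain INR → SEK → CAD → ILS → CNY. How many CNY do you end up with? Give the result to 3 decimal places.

250 INR × 0.1034 = 25.85 SEK
25.85 SEK × 0.1584 = 4.09464 CAD
4.09464 CAD × 2.674 = 10.94906736 ILS
10.94906736 ILS × 1.472 = 16.11702715392 CNY

16.117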